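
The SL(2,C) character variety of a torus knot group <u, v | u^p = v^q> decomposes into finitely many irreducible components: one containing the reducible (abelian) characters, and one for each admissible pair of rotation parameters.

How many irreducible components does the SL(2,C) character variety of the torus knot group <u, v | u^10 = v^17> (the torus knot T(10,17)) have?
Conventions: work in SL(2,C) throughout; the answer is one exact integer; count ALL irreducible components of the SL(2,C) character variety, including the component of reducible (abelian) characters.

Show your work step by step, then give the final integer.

73

Gamma = < u, v | u^10 = v^17 > (torus knot T(10,17)); the central element u^10 = v^17 acts as +I or -I in any irreducible SL(2,C) representation.
On an irreducible component, tr(u) is locked at 2*cos(pi*alpha/10) for some alpha in 1..9, and tr(v) at 2*cos(pi*beta/17) for some beta in 1..16.
u^10 = (-1)^alpha I and v^17 = (-1)^beta I must agree, so alpha and beta have equal parity.
Enumerate parity-matched pairs: 5*8 odd-odd plus 4*8 even-even gives 72.
Total: 72 irreducible-character components + 1 reducible (abelian) component = 73.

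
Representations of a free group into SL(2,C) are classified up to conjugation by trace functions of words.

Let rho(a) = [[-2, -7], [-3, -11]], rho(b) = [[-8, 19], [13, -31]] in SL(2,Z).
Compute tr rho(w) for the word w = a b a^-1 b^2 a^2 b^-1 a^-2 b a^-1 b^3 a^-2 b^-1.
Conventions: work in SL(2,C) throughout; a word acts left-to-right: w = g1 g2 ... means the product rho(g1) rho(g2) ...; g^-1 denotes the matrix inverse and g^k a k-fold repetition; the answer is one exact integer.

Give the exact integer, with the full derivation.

rho(a) = [[-2, -7], [-3, -11]]
... * rho(b) = [[-8, 19], [13, -31]]  ->  [[-75, 179], [-119, 284]]
... * rho(a^-1) = [[-11, 7], [3, -2]]  ->  [[1362, -883], [2161, -1401]]
... * rho(b) = [[-8, 19], [13, -31]]  ->  [[-22375, 53251], [-35501, 84490]]
... * rho(b) = [[-8, 19], [13, -31]]  ->  [[871263, -2075906], [1382378, -3293709]]
... * rho(a) = [[-2, -7], [-3, -11]]  ->  [[4485192, 16736125], [7116371, 26554153]]
... * rho(a) = [[-2, -7], [-3, -11]]  ->  [[-59178759, -215493719], [-93895201, -341910280]]
... * rho(b^-1) = [[-31, -19], [-13, -8]]  ->  [[4635959876, 2848346173], [7355584871, 4519291059]]
... * rho(a^-1) = [[-11, 7], [3, -2]]  ->  [[-42450520117, 26755026786], [-67353560404, 42450511979]]
... * rho(a^-1) = [[-11, 7], [3, -2]]  ->  [[547220801645, -350663694391], [868240700381, -556375946786]]
... * rho(b) = [[-8, 19], [13, -31]]  ->  [[-8936394440243, 21267769757376], [-14178812911266, 33744227657605]]
... * rho(a^-1) = [[-11, 7], [3, -2]]  ->  [[162103648114801, -105090300596453], [257199624996741, -166740145694072]]
... * rho(b) = [[-8, 19], [13, -31]]  ->  [[-2663003092672297, 6337768632671262], [-4225218893996864, 10055737391454311]]
... * rho(b) = [[-8, 19], [13, -31]]  ->  [[103695016966104782, -247067886373582765], [164526337240880955, -392007018121024057]]
... * rho(b) = [[-8, 19], [13, -31]]  ->  [[-4041442658585414201, 9629309799937056573], [-6412301933500360381, 15278217969328483912]]
... * rho(a^-1) = [[-11, 7], [3, -2]]  ->  [[73343798644250725930, -47548718209972012553], [116369975176489415927, -75442549473159490491]]
... * rho(a^-1) = [[-11, 7], [3, -2]]  ->  [[-949427939716674022889, 608504026929699106616], [-1506397375360862046670, 965474925181744892471]]
... * rho(b^-1) = [[-31, -19], [-13, -8]]  ->  [[21521713781130806323551, 13171098639179213581963], [34147144608824039844647, 20897750730402419746962]]
tr = 21521713781130806323551 + 20897750730402419746962 = 42419464511533226070513

42419464511533226070513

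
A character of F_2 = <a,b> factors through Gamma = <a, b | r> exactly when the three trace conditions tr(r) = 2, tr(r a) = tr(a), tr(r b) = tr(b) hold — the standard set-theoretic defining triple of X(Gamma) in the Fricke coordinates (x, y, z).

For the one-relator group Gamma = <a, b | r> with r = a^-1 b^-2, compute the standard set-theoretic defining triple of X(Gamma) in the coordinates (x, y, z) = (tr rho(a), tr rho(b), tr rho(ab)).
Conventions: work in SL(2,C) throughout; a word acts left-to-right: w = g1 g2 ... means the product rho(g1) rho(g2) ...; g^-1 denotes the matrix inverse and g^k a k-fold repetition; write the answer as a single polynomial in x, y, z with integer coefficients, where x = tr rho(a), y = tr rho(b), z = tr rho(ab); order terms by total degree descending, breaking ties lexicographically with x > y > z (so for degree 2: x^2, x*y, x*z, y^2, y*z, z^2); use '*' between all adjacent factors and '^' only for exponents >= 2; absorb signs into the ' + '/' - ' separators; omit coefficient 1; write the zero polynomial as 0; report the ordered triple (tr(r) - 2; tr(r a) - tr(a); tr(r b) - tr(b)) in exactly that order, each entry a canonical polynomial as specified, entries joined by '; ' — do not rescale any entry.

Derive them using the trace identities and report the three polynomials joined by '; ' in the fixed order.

trace(b^-1) = trace(b) = y
trace(b^-2) = trace(b^-1) * trace(b) - trace(1)  (eliminate b^-1) = y^2 - 2
next, trace(b^-1 a) = trace(a) * trace(b) - trace(a b)  (eliminate b^-1) = x*y - z
trace(b^-2 a) = trace(b^-1 a) * trace(b) - trace(b^-1 a b)  (eliminate b^-1) = x*y^2 - y*z - x
trace(a^-1 b^-2) = trace(b^-2) * trace(a) - trace(b^-2 a)  (eliminate a^-1) = y*z - x
assemble the triple (trace(r) - 2; trace(r a) - x; trace(r b) - y)

y*z - x - 2; y^2 - x - 2; -y + z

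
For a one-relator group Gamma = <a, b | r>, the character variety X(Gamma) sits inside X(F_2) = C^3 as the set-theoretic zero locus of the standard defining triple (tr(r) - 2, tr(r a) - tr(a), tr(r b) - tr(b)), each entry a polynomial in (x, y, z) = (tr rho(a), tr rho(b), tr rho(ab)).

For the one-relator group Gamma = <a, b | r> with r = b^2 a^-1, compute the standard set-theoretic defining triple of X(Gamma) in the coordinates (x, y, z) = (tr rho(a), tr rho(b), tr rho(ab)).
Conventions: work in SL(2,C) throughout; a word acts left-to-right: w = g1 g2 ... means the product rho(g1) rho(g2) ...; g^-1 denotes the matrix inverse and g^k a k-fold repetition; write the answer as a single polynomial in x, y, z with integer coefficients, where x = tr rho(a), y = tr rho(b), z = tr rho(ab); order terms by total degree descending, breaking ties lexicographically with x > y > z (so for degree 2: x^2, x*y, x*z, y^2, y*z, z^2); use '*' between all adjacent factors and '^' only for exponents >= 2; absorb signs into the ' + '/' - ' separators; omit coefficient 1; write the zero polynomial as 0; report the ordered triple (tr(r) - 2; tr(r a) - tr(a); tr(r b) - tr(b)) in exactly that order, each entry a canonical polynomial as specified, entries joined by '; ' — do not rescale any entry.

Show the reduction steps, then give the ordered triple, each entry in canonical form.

x*y^2 - y*z - x - 2; y^2 - x - 2; x*y^3 - y^2*z - 2*x*y - y + z

apply: tr(b^2) = tr(b)*tr(b) - tr(1)   [square of b] = y^2 - 2
tr(b^2 a) = tr(b)*tr(a b) - tr(a)   [square of b] = y*z - x
use: tr(b^2 a^-1) = tr(b^2)*tr(a) - tr(b^2 a)   [inverse elimination on a] = x*y^2 - y*z - x
use: tr(b^3) = tr(b)*tr(b^2) - tr(b)  (reduce the b square) = y^3 - 3*y
tr(b^3 a) = tr(b)*tr(a b^2) - tr(a b)  (reduce the b square) = y^2*z - x*y - z
apply: tr(b^2 a^-1 b) = tr(b^3)*tr(a) - tr(b^3 a)  (eliminate a^-1) = x*y^3 - y^2*z - 2*x*y + z
assemble the triple (tr(r) - 2; tr(r a) - x; tr(r b) - y)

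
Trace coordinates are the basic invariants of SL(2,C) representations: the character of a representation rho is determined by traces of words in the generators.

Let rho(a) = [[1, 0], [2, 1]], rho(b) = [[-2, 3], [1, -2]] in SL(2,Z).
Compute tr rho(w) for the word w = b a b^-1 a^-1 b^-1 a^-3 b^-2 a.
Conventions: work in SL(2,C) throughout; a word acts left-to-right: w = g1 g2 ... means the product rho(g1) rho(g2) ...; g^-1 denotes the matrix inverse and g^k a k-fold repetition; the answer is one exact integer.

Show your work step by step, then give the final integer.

rho(b) = [[-2, 3], [1, -2]]
... * rho(a) = [[1, 0], [2, 1]]  ->  [[4, 3], [-3, -2]]
... * rho(b^-1) = [[-2, -3], [-1, -2]]  ->  [[-11, -18], [8, 13]]
... * rho(a^-1) = [[1, 0], [-2, 1]]  ->  [[25, -18], [-18, 13]]
... * rho(b^-1) = [[-2, -3], [-1, -2]]  ->  [[-32, -39], [23, 28]]
... * rho(a^-1) = [[1, 0], [-2, 1]]  ->  [[46, -39], [-33, 28]]
... * rho(a^-1) = [[1, 0], [-2, 1]]  ->  [[124, -39], [-89, 28]]
... * rho(a^-1) = [[1, 0], [-2, 1]]  ->  [[202, -39], [-145, 28]]
... * rho(b^-1) = [[-2, -3], [-1, -2]]  ->  [[-365, -528], [262, 379]]
... * rho(b^-1) = [[-2, -3], [-1, -2]]  ->  [[1258, 2151], [-903, -1544]]
... * rho(a) = [[1, 0], [2, 1]]  ->  [[5560, 2151], [-3991, -1544]]
tr = 5560 + -1544 = 4016

4016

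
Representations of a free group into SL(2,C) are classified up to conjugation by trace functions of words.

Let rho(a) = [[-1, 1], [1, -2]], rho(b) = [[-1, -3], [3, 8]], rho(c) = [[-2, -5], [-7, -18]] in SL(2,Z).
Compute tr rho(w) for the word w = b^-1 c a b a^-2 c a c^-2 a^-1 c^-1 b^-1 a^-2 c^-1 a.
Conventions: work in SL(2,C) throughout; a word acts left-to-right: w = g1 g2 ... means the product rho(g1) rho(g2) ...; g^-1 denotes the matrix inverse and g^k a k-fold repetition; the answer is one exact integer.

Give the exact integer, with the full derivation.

rho(b^-1) = [[8, 3], [-3, -1]]
... * rho(c) = [[-2, -5], [-7, -18]]  ->  [[-37, -94], [13, 33]]
... * rho(a) = [[-1, 1], [1, -2]]  ->  [[-57, 151], [20, -53]]
... * rho(b) = [[-1, -3], [3, 8]]  ->  [[510, 1379], [-179, -484]]
... * rho(a^-1) = [[-2, -1], [-1, -1]]  ->  [[-2399, -1889], [842, 663]]
... * rho(a^-1) = [[-2, -1], [-1, -1]]  ->  [[6687, 4288], [-2347, -1505]]
... * rho(c) = [[-2, -5], [-7, -18]]  ->  [[-43390, -110619], [15229, 38825]]
... * rho(a) = [[-1, 1], [1, -2]]  ->  [[-67229, 177848], [23596, -62421]]
... * rho(c^-1) = [[-18, 5], [7, -2]]  ->  [[2455058, -691841], [-861675, 242822]]
... * rho(c^-1) = [[-18, 5], [7, -2]]  ->  [[-49033931, 13658972], [17209904, -4794019]]
... * rho(a^-1) = [[-2, -1], [-1, -1]]  ->  [[84408890, 35374959], [-29625789, -12415885]]
... * rho(c^-1) = [[-18, 5], [7, -2]]  ->  [[-1271735307, 351294532], [446353007, -123297175]]
... * rho(b^-1) = [[8, 3], [-3, -1]]  ->  [[-11227766052, -4166500453], [3940715581, 1462356196]]
... * rho(a^-1) = [[-2, -1], [-1, -1]]  ->  [[26622032557, 15394266505], [-9343787358, -5403071777]]
... * rho(a^-1) = [[-2, -1], [-1, -1]]  ->  [[-68638331619, -42016299062], [24090646493, 14746859135]]
... * rho(c^-1) = [[-18, 5], [7, -2]]  ->  [[941375875708, -259159059971], [-330403622929, 90959514195]]
... * rho(a) = [[-1, 1], [1, -2]]  ->  [[-1200534935679, 1459693995650], [421363137124, -512322651319]]
tr = -1200534935679 + -512322651319 = -1712857586998

-1712857586998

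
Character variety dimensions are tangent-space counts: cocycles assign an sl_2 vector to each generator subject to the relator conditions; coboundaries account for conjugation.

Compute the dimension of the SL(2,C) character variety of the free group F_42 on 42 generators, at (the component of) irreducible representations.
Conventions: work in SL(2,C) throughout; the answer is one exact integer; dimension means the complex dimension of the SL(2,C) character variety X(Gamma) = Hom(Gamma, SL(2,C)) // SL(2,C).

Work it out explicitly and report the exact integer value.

Gamma = F_42 has 42 generators and no relators.
Z^1(Gamma, Ad rho) = (sl_2)^42: a cocycle is a free choice of one sl_2 vector per generator, so dim Z^1 = 3*42 = 126.
At an irreducible rho the centralizer of the image in sl_2 is 0, so the coboundary map sl_2 -> Z^1 is injective: dim B^1 = 3.
dim X = dim H^1 = dim Z^1 - dim B^1 = 126 - 3 = 123.

123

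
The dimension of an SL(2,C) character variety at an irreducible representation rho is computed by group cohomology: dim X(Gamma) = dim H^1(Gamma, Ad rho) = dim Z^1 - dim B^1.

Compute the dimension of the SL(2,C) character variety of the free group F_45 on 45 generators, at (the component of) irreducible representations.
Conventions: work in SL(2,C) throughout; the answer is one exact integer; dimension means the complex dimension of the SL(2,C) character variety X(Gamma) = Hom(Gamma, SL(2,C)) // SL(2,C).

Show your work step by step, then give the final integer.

Here Gamma is free of rank 45 — no relator constrains a cocycle.
So Z^1 = (sl_2)^45 in full: dim Z^1 = 135.
At an irreducible rho the centralizer of the image in sl_2 is 0, so the coboundary map sl_2 -> Z^1 is injective: dim B^1 = 3.
dim H^1 = 135 - 3 = 132, which is dim X.

132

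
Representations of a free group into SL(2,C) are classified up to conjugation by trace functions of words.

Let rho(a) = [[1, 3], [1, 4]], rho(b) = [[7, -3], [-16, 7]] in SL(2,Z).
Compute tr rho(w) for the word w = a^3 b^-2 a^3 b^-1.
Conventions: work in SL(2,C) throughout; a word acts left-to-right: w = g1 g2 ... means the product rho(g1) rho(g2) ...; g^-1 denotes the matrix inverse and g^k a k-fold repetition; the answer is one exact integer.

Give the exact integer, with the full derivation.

rho(a) = [[1, 3], [1, 4]]
... * rho(a) = [[1, 3], [1, 4]]  ->  [[4, 15], [5, 19]]
... * rho(a) = [[1, 3], [1, 4]]  ->  [[19, 72], [24, 91]]
... * rho(b^-1) = [[7, 3], [16, 7]]  ->  [[1285, 561], [1624, 709]]
... * rho(b^-1) = [[7, 3], [16, 7]]  ->  [[17971, 7782], [22712, 9835]]
... * rho(a) = [[1, 3], [1, 4]]  ->  [[25753, 85041], [32547, 107476]]
... * rho(a) = [[1, 3], [1, 4]]  ->  [[110794, 417423], [140023, 527545]]
... * rho(a) = [[1, 3], [1, 4]]  ->  [[528217, 2002074], [667568, 2530249]]
... * rho(b^-1) = [[7, 3], [16, 7]]  ->  [[35730703, 15599169], [45156960, 19714447]]
tr = 35730703 + 19714447 = 55445150

55445150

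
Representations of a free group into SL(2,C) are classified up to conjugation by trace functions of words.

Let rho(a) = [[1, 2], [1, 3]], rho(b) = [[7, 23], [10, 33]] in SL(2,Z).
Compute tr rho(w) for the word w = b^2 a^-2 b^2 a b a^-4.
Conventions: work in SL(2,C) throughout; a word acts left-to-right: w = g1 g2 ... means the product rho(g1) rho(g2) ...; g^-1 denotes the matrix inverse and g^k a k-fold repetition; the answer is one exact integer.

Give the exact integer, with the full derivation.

rho(b) = [[7, 23], [10, 33]]
... * rho(b) = [[7, 23], [10, 33]]  ->  [[279, 920], [400, 1319]]
... * rho(a^-1) = [[3, -2], [-1, 1]]  ->  [[-83, 362], [-119, 519]]
... * rho(a^-1) = [[3, -2], [-1, 1]]  ->  [[-611, 528], [-876, 757]]
... * rho(b) = [[7, 23], [10, 33]]  ->  [[1003, 3371], [1438, 4833]]
... * rho(b) = [[7, 23], [10, 33]]  ->  [[40731, 134312], [58396, 192563]]
... * rho(a) = [[1, 2], [1, 3]]  ->  [[175043, 484398], [250959, 694481]]
... * rho(b) = [[7, 23], [10, 33]]  ->  [[6069281, 20011123], [8701523, 28689930]]
... * rho(a^-1) = [[3, -2], [-1, 1]]  ->  [[-1803280, 7872561], [-2585361, 11286884]]
... * rho(a^-1) = [[3, -2], [-1, 1]]  ->  [[-13282401, 11479121], [-19042967, 16457606]]
... * rho(a^-1) = [[3, -2], [-1, 1]]  ->  [[-51326324, 38043923], [-73586507, 54543540]]
... * rho(a^-1) = [[3, -2], [-1, 1]]  ->  [[-192022895, 140696571], [-275303061, 201716554]]
tr = -192022895 + 201716554 = 9693659

9693659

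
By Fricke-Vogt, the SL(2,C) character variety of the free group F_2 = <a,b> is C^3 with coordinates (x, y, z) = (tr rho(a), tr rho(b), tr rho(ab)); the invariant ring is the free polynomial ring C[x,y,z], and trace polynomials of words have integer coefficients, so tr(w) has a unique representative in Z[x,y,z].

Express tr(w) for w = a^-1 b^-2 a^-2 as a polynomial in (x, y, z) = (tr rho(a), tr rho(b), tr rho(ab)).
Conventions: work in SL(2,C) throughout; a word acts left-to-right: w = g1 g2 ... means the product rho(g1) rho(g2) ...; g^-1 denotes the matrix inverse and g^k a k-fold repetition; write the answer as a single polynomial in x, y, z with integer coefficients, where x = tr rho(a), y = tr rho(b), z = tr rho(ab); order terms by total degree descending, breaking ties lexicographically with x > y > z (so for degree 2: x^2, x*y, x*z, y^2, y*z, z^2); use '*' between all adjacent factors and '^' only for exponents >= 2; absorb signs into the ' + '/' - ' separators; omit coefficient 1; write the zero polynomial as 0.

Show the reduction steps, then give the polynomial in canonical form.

trace(a^-1) = trace(a) = x
so trace(a^-2) = trace(a^-1) trace(a) - trace(1)   [inverse elimination on a] = x^2 - 2
trace(a^-1 b) = trace(b) trace(a) - trace(b a)   [inverse elimination on a] = x*y - z
reduce: trace(a^-2 b) = trace(a^-1 b) trace(a) - trace(a^-1 b a)   [inverse elimination on a] = x^2*y - x*z - y
trace(a^-2 b^-1) = trace(a^-2) trace(b) - trace(a^-2 b)   [inverse elimination on b] = x*z - y
reduce: trace(a^-1 b^-2 a^-1) = trace(a^-2 b^-1) trace(b) - trace(a^-2)   [inverse elimination on b] = x*y*z - x^2 - y^2 + 2
reduce: trace(a^-1 b^-2) = trace(a^-1 b^-1) trace(b) - trace(a^-1)   [inverse elimination on b] = y*z - x
so trace(a^-1 b^-2 a^-2) = trace(a^-1 b^-2 a^-1) trace(a) - trace(a^-1 b^-2)   [inverse elimination on a] = x^2*y*z - x^3 - x*y^2 - y*z + 3*x

x^2*y*z - x^3 - x*y^2 - y*z + 3*x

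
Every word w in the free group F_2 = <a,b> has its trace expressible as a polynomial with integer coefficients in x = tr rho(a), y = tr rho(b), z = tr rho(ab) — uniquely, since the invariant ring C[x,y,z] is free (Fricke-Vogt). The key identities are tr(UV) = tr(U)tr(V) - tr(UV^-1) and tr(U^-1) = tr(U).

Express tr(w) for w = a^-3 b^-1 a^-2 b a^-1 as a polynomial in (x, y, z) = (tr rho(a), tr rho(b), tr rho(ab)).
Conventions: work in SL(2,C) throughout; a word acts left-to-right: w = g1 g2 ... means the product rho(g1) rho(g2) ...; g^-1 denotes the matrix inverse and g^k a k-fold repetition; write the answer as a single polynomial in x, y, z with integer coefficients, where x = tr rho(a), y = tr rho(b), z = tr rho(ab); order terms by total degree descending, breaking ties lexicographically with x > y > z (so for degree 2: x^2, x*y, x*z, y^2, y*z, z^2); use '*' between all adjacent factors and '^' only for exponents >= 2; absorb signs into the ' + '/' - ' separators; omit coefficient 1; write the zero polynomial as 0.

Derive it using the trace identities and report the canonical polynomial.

trace(b a^-1) = trace(b) trace(a) - trace(b a) = x*y - z
next, trace(a^-1 b a^-1) = trace(b a^-1) trace(a) - trace(b) = x^2*y - x*z - y
next, trace(a^-1 b a^-2) = trace(a^-1 b a^-1) trace(a) - trace(a^-1 b) = x^3*y - x^2*z - 2*x*y + z
trace(a^-2 b a^-2) = trace(a^-1 b a^-2) trace(a) - trace(a^-1 b a^-1) = x^4*y - x^3*z - 3*x^2*y + 2*x*z + y
and trace(b^2) = trace(b) trace(b) - trace(1) = y^2 - 2
trace(b^2 a) = trace(b) trace(a b) - trace(a) = y*z - x
next, trace(b a^-1 b) = trace(b^2) trace(a) - trace(b^2 a) = x*y^2 - y*z - x
trace(b a b a) = trace(a b) trace(a b) - trace(1) = z^2 - 2
trace(b a^-1 b a) = trace(b a b) trace(a) - trace(b a b a) = x*y*z - x^2 - z^2 + 2
next, trace(b a^-1 b a^-1) = trace(b a^-1 b) trace(a) - trace(b a^-1 b a) = x^2*y^2 - 2*x*y*z + z^2 - 2
next, trace(a^-1 b a^-2 b) = trace(b a^-1 b a^-1) trace(a) - trace(b a^-1 b) = x^3*y^2 - 2*x^2*y*z - x*y^2 + x*z^2 + y*z - x
next, trace(b a^-2 b) = trace(b^2 a^-1) trace(a) - trace(b^2) = x^2*y^2 - x*y*z - x^2 - y^2 + 2
and trace(a^-2 b a^-2 b) = trace(a^-1 b a^-2 b) trace(a) - trace(a^-1 b a^-2 b a) = x^4*y^2 - 2*x^3*y*z - 2*x^2*y^2 + x^2*z^2 + 2*x*y*z + y^2 - 2
next, trace(a^-1 b^-1 a^-2 b a^-1) = trace(a^-2 b a^-2) trace(b) - trace(a^-2 b a^-2 b) = x^3*y*z - x^2*y^2 - x^2*z^2 + 2
trace(b^-1 a^-1 b a) = trace(a^-1 b a) trace(b) - trace(a^-1 b a b) = -x*y*z + x^2 + y^2 + z^2 - 2
trace(b a^-1 b^-1 a^-1) = trace(b^-1 a^-1 b) trace(a) - trace(b^-1 a^-1 b a) = x*y*z - y^2 - z^2 + 2
trace(a^-1 b^-1 a^-2 b) = trace(b a^-1 b^-1 a^-1) trace(a) - trace(b a^-1 b^-1) = x^2*y*z - x*y^2 - x*z^2 + x
and trace(a^-2 b^-1 a^-2 b a^-1) = trace(a^-1 b^-1 a^-2 b a^-1) trace(a) - trace(a^-1 b^-1 a^-2 b) = x^4*y*z - x^3*y^2 - x^3*z^2 - x^2*y*z + x*y^2 + x*z^2 + x
trace(a^-3 b^-1 a^-2 b a^-1) = trace(a^-2 b^-1 a^-2 b a^-1) trace(a) - trace(a^-2 b^-1 a^-2 b) = x^5*y*z - x^4*y^2 - x^4*z^2 - 2*x^3*y*z + 2*x^2*y^2 + 2*x^2*z^2 + x^2 - 2

x^5*y*z - x^4*y^2 - x^4*z^2 - 2*x^3*y*z + 2*x^2*y^2 + 2*x^2*z^2 + x^2 - 2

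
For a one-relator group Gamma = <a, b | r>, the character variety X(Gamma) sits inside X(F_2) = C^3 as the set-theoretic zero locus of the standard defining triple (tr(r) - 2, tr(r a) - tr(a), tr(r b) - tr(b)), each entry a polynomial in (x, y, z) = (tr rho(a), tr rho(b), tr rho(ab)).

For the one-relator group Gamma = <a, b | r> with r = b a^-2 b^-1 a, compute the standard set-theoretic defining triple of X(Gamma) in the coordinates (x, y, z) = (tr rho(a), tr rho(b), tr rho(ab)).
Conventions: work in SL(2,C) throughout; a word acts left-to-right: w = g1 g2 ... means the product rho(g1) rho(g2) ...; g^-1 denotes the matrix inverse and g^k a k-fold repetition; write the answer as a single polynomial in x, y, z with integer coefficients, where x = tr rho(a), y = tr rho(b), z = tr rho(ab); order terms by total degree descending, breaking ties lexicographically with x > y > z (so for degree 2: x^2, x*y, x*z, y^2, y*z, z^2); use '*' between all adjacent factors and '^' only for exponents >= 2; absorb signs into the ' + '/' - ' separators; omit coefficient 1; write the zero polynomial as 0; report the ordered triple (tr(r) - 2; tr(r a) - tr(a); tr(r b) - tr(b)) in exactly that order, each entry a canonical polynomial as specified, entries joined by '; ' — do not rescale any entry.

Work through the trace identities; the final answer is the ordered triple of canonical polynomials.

so trace(b a b) = trace(b)*trace(a b) - trace(a) = y*z - x
trace(b a b a) = trace(b a)*trace(b a) - trace(1) = z^2 - 2
so trace(a b a^-1 b) = trace(b a b)*trace(a) - trace(b a b a) = x*y*z - x^2 - z^2 + 2
trace(a^-1 b^-1 a b) = trace(a b a^-1)*trace(b) - trace(a b a^-1 b) = -x*y*z + x^2 + y^2 + z^2 - 2
reduce: trace(b a^-2 b^-1 a) = trace(a^-1 b^-1 a b)*trace(a) - trace(a^-1 b^-1 a b a) = -x^2*y*z + x^3 + x*y^2 + x*z^2 - 3*x
trace(a^2) = trace(a)*trace(a) - trace(1) = x^2 - 2
trace(a b a) = trace(a)*trace(b a) - trace(b) = x*z - y
so trace(a^2 b a) = trace(a)*trace(a b a) - trace(a b) = x^2*z - x*y - z
reduce: trace(a^2 b a b) = trace(a)*trace(b a b a) - trace(b a b) = x*z^2 - y*z - x
reduce: trace(b^-1 a^2 b a) = trace(a^2 b a)*trace(b) - trace(a^2 b a b) = x^2*y*z - x*y^2 - x*z^2 + x
reduce: trace(b^-1 a^2 b a^-1) = trace(b^-1 a^2 b)*trace(a) - trace(b^-1 a^2 b a) = -x^2*y*z + x^3 + x*y^2 + x*z^2 - 3*x
so trace(b a^-2 b^-1 a^2) = trace(b^-1 a^2 b a^-1)*trace(a) - trace(b^-1 a^2 b) = -x^3*y*z + x^4 + x^2*y^2 + x^2*z^2 - 4*x^2 + 2
so trace(b^2) = trace(b)*trace(b) - trace(1) = y^2 - 2
trace(b^2 a^-1) = trace(b^2)*trace(a) - trace(b^2 a) = x*y^2 - y*z - x
trace(b a b^2) = trace(b)*trace(a b^2) - trace(a b) = y^2*z - x*y - z
trace(b a b^2 a) = trace(b)*trace(a b a b) - trace(a b a) = y*z^2 - x*z - y
so trace(b a b^2 a^-1) = trace(b a b^2)*trace(a) - trace(b a b^2 a) = x*y^2*z - x^2*y - y*z^2 + y
reduce: trace(a b^2 a^-2 b) = trace(b a b^2 a^-1)*trace(a) - trace(b a b^2) = x^2*y^2*z - x^3*y - x*y*z^2 - y^2*z + 2*x*y + z
so trace(b a^-2 b^-1 a b) = trace(a b^2 a^-2)*trace(b) - trace(a b^2 a^-2 b) = -x^2*y^2*z + x^3*y + x*y^3 + x*y*z^2 - 3*x*y - z
assemble the triple (trace(r) - 2; trace(r a) - x; trace(r b) - y)

-x^2*y*z + x^3 + x*y^2 + x*z^2 - 3*x - 2; -x^3*y*z + x^4 + x^2*y^2 + x^2*z^2 - 4*x^2 - x + 2; -x^2*y^2*z + x^3*y + x*y^3 + x*y*z^2 - 3*x*y - y - z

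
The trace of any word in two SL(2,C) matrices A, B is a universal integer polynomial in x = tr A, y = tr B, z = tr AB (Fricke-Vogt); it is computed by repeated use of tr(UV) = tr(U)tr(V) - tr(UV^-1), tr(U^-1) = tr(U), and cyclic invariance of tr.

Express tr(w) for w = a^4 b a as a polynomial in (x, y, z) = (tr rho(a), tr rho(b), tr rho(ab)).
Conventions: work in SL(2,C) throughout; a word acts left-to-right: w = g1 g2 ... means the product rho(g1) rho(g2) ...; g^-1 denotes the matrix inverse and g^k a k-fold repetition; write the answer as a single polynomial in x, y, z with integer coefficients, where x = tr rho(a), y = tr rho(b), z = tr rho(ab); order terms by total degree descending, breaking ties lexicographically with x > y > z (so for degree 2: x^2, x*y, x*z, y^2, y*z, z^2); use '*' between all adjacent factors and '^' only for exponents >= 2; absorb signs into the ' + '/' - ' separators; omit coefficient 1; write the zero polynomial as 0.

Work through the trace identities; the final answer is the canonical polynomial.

trace(b a^2) = trace(a) * trace(b a) - trace(b) = x*z - y
trace(a^2 b a) = trace(a) * trace(b a^2) - trace(b a) = x^2*z - x*y - z
trace(a b a^3) = trace(a) * trace(a^2 b a) - trace(a^2 b) = x^3*z - x^2*y - 2*x*z + y
next, trace(a^4 b a) = trace(a) * trace(a b a^3) - trace(a b a^2) = x^4*z - x^3*y - 3*x^2*z + 2*x*y + z

x^4*z - x^3*y - 3*x^2*z + 2*x*y + z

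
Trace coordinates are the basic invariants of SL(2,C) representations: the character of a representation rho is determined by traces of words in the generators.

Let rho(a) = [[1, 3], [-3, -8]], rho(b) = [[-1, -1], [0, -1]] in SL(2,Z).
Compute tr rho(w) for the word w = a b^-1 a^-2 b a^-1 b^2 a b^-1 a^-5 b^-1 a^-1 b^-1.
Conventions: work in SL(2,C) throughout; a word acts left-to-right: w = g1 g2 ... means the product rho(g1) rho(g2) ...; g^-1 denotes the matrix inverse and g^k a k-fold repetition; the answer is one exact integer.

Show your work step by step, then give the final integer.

rho(a) = [[1, 3], [-3, -8]]
... * rho(b^-1) = [[-1, 1], [0, -1]]  ->  [[-1, -2], [3, 5]]
... * rho(a^-1) = [[-8, -3], [3, 1]]  ->  [[2, 1], [-9, -4]]
... * rho(a^-1) = [[-8, -3], [3, 1]]  ->  [[-13, -5], [60, 23]]
... * rho(b) = [[-1, -1], [0, -1]]  ->  [[13, 18], [-60, -83]]
... * rho(a^-1) = [[-8, -3], [3, 1]]  ->  [[-50, -21], [231, 97]]
... * rho(b) = [[-1, -1], [0, -1]]  ->  [[50, 71], [-231, -328]]
... * rho(b) = [[-1, -1], [0, -1]]  ->  [[-50, -121], [231, 559]]
... * rho(a) = [[1, 3], [-3, -8]]  ->  [[313, 818], [-1446, -3779]]
... * rho(b^-1) = [[-1, 1], [0, -1]]  ->  [[-313, -505], [1446, 2333]]
... * rho(a^-1) = [[-8, -3], [3, 1]]  ->  [[989, 434], [-4569, -2005]]
... * rho(a^-1) = [[-8, -3], [3, 1]]  ->  [[-6610, -2533], [30537, 11702]]
... * rho(a^-1) = [[-8, -3], [3, 1]]  ->  [[45281, 17297], [-209190, -79909]]
... * rho(a^-1) = [[-8, -3], [3, 1]]  ->  [[-310357, -118546], [1433793, 547661]]
... * rho(a^-1) = [[-8, -3], [3, 1]]  ->  [[2127218, 812525], [-9827361, -3753718]]
... * rho(b^-1) = [[-1, 1], [0, -1]]  ->  [[-2127218, 1314693], [9827361, -6073643]]
... * rho(a^-1) = [[-8, -3], [3, 1]]  ->  [[20961823, 7696347], [-96839817, -35555726]]
... * rho(b^-1) = [[-1, 1], [0, -1]]  ->  [[-20961823, 13265476], [96839817, -61284091]]
tr = -20961823 + -61284091 = -82245914

-82245914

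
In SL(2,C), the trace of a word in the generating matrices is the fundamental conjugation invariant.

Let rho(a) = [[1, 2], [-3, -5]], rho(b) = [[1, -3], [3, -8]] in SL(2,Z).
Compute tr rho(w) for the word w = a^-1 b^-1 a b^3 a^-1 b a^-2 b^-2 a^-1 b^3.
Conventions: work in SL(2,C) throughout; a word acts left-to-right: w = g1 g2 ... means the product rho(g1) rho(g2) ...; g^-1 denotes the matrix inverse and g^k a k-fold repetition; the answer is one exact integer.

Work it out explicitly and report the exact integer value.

4803475215023

rho(a^-1) = [[-5, -2], [3, 1]]
... * rho(b^-1) = [[-8, 3], [-3, 1]]  ->  [[46, -17], [-27, 10]]
... * rho(a) = [[1, 2], [-3, -5]]  ->  [[97, 177], [-57, -104]]
... * rho(b) = [[1, -3], [3, -8]]  ->  [[628, -1707], [-369, 1003]]
... * rho(b) = [[1, -3], [3, -8]]  ->  [[-4493, 11772], [2640, -6917]]
... * rho(b) = [[1, -3], [3, -8]]  ->  [[30823, -80697], [-18111, 47416]]
... * rho(a^-1) = [[-5, -2], [3, 1]]  ->  [[-396206, -142343], [232803, 83638]]
... * rho(b) = [[1, -3], [3, -8]]  ->  [[-823235, 2327362], [483717, -1367513]]
... * rho(a^-1) = [[-5, -2], [3, 1]]  ->  [[11098261, 3973832], [-6521124, -2334947]]
... * rho(a^-1) = [[-5, -2], [3, 1]]  ->  [[-43569809, -18222690], [25600779, 10707301]]
... * rho(b^-1) = [[-8, 3], [-3, 1]]  ->  [[403226542, -148932117], [-236928135, 87509638]]
... * rho(b^-1) = [[-8, 3], [-3, 1]]  ->  [[-2779015985, 1060747509], [1632896166, -623274767]]
... * rho(a^-1) = [[-5, -2], [3, 1]]  ->  [[17077322452, 6618779479], [-10034305131, -3889067099]]
... * rho(b) = [[1, -3], [3, -8]]  ->  [[36933660889, -104182203188], [-21701506428, 61215452185]]
... * rho(b) = [[1, -3], [3, -8]]  ->  [[-275612948675, 722656642837], [161944850127, -424619098196]]
... * rho(b) = [[1, -3], [3, -8]]  ->  [[1892356979836, -4954414296671], [-1111912444461, 2911118235187]]
tr = 1892356979836 + 2911118235187 = 4803475215023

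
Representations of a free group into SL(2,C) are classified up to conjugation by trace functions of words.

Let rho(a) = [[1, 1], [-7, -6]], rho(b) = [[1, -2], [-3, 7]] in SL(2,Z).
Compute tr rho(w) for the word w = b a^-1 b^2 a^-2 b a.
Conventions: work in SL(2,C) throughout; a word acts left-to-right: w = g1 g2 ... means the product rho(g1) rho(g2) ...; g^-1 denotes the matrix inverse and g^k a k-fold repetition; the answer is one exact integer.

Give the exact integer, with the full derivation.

rho(b) = [[1, -2], [-3, 7]]
... * rho(a^-1) = [[-6, -1], [7, 1]]  ->  [[-20, -3], [67, 10]]
... * rho(b) = [[1, -2], [-3, 7]]  ->  [[-11, 19], [37, -64]]
... * rho(b) = [[1, -2], [-3, 7]]  ->  [[-68, 155], [229, -522]]
... * rho(a^-1) = [[-6, -1], [7, 1]]  ->  [[1493, 223], [-5028, -751]]
... * rho(a^-1) = [[-6, -1], [7, 1]]  ->  [[-7397, -1270], [24911, 4277]]
... * rho(b) = [[1, -2], [-3, 7]]  ->  [[-3587, 5904], [12080, -19883]]
... * rho(a) = [[1, 1], [-7, -6]]  ->  [[-44915, -39011], [151261, 131378]]
tr = -44915 + 131378 = 86463

86463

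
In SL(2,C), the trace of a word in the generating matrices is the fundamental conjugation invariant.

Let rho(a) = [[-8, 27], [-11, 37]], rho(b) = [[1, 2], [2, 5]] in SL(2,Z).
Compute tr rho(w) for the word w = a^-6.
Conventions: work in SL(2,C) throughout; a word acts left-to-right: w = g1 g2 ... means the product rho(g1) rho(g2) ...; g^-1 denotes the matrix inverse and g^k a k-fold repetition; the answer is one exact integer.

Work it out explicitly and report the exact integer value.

590587202

rho(a^-1) = [[37, -27], [11, -8]]
... * rho(a^-1) = [[37, -27], [11, -8]]  ->  [[1072, -783], [319, -233]]
... * rho(a^-1) = [[37, -27], [11, -8]]  ->  [[31051, -22680], [9240, -6749]]
... * rho(a^-1) = [[37, -27], [11, -8]]  ->  [[899407, -656937], [267641, -195488]]
... * rho(a^-1) = [[37, -27], [11, -8]]  ->  [[26051752, -19028493], [7752349, -5662403]]
... * rho(a^-1) = [[37, -27], [11, -8]]  ->  [[754601401, -551169360], [224550480, -164014199]]
tr = 754601401 + -164014199 = 590587202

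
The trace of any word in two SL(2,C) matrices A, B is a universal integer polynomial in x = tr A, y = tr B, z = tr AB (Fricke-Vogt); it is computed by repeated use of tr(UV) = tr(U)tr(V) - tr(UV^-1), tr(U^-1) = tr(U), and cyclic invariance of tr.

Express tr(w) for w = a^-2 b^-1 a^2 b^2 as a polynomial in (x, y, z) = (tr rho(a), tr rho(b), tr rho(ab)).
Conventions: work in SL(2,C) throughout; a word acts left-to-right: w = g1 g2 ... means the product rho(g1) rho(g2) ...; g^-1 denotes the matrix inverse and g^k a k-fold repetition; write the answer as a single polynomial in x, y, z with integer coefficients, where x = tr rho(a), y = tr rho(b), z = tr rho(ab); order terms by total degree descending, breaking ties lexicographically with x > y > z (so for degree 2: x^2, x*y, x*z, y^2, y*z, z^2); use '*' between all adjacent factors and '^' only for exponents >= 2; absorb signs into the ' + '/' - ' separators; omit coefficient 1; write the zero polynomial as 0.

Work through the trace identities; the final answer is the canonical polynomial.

trace(a^2 b) = trace(a) * trace(b a) - trace(b) = x*z - y
trace(b^2 a) = trace(b) * trace(a b) - trace(a) = y*z - x
trace(b^2) = trace(b) * trace(b) - trace(1) = y^2 - 2
next, trace(b^2 a^2) = trace(a) * trace(b^2 a) - trace(b^2) = x*y*z - x^2 - y^2 + 2
next, trace(a^2 b^2 a) = trace(a) * trace(b^2 a^2) - trace(b^2 a) = x^2*y*z - x^3 - x*y^2 - y*z + 3*x
trace(b a b a) = trace(a b) * trace(a b) - trace(1)   [split at repeated a] = z^2 - 2
next, trace(a b a^2 b) = trace(a) * trace(b a b a) - trace(b a b) = x*z^2 - y*z - x
trace(a b a^2) = trace(a) * trace(a b a) - trace(a b) = x^2*z - x*y - z
trace(a^2 b^2 a b) = trace(b) * trace(a b a^2 b) - trace(a b a^2) = x*y*z^2 - x^2*z - y^2*z + z
next, trace(b^-1 a^2 b^2 a) = trace(a^2 b^2 a) * trace(b) - trace(a^2 b^2 a b) = x^2*y^2*z - x^3*y - x*y^3 - x*y*z^2 + x^2*z + 3*x*y - z
trace(b^-1 a^2 b^2 a^-1) = trace(b^-1 a^2 b^2) * trace(a) - trace(b^-1 a^2 b^2 a) = -x^2*y^2*z + x^3*y + x*y^3 + x*y*z^2 - 4*x*y + z
and trace(a^-2 b^-1 a^2 b^2) = trace(b^-1 a^2 b^2 a^-1) * trace(a) - trace(b^-1 a^2 b^2) = -x^3*y^2*z + x^4*y + x^2*y^3 + x^2*y*z^2 - 4*x^2*y + y

-x^3*y^2*z + x^4*y + x^2*y^3 + x^2*y*z^2 - 4*x^2*y + y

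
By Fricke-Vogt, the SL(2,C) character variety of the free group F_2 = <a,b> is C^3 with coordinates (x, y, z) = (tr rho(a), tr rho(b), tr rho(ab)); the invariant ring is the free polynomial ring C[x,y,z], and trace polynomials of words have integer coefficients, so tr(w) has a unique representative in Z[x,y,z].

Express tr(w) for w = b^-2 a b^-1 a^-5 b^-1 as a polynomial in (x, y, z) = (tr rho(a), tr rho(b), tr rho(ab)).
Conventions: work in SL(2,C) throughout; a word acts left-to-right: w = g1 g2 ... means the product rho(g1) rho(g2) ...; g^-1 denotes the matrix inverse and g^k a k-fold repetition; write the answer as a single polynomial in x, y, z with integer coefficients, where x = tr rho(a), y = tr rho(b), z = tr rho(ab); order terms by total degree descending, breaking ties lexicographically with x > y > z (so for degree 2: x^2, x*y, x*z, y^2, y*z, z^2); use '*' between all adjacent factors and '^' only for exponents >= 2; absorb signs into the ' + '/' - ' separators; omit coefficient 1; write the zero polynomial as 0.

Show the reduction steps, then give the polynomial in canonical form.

x^5*y^3*z - x^6*y^2 - x^4*y^4 - x^4*y^2*z^2 - x^5*y*z - 2*x^3*y^3*z + x^6 + 7*x^4*y^2 + x^4*z^2 + 2*x^2*y^4 + 3*x^2*y^2*z^2 + x^3*y*z - x*y^3*z - 6*x^4 - 10*x^2*y^2 - 3*x^2*z^2 - y^2*z^2 + 3*x*y*z + 9*x^2 + y^2 + z^2 - 2

tr(a^-1) = tr(a) = x
and tr(a^-1 b) = tr(b) tr(a) - tr(b a) = x*y - z
and tr(b^-1 a^-1) = tr(a^-1) tr(b) - tr(a^-1 b) = z
and tr(a^-1 b^-2) = tr(b^-1 a^-1) tr(b) - tr(b^-1 a^-1 b) = y*z - x
tr(a^-1 b^-3) = tr(a^-1 b^-2) tr(b) - tr(a^-1 b^-1) = y^2*z - x*y - z
next, tr(b^-2) = tr(b^-1) tr(b) - tr(1) = y^2 - 2
and tr(b^-3) = tr(b^-2) tr(b) - tr(b^-1) = y^3 - 3*y
and tr(b^-3 a^-2) = tr(a^-1 b^-3) tr(a) - tr(a^-1 b^-3 a) = x*y^2*z - x^2*y - y^3 - x*z + 3*y
tr(a^-3 b^-3) = tr(b^-3 a^-2) tr(a) - tr(b^-3 a^-1) = x^2*y^2*z - x^3*y - x*y^3 - x^2*z - y^2*z + 4*x*y + z
next, tr(a^-4 b^-3) = tr(a^-3 b^-3) tr(a) - tr(a^-3 b^-3 a) = x^3*y^2*z - x^4*y - x^2*y^3 - x^3*z - 2*x*y^2*z + 5*x^2*y + y^3 + 2*x*z - 3*y
next, tr(b a b a) = tr(a b) tr(a b) - tr(1)   [split at repeated a] = z^2 - 2
tr(a b a^-1 b) = tr(b a b) tr(a) - tr(b a b a) = x*y*z - x^2 - z^2 + 2
and tr(b^-1 a b a^-1) = tr(a b a^-1) tr(b) - tr(a b a^-1 b) = -x*y*z + x^2 + y^2 + z^2 - 2
tr(a^-1 b^-2 a b) = tr(b^-1 a b a^-1) tr(b) - tr(b^-1 a b a^-1 b) = -x*y^2*z + x^2*y + y^3 + y*z^2 - 3*y
tr(a^-1 b^-2 a b a^-1) = tr(a^-1 b^-2 a b) tr(a) - tr(a^-1 b^-2 a b a) = -x^2*y^2*z + x^3*y + x*y^3 + x*y*z^2 - 4*x*y + z
tr(b^-2 a b a^-3) = tr(a^-1 b^-2 a b a^-1) tr(a) - tr(a^-1 b^-2 a b) = -x^3*y^2*z + x^4*y + x^2*y^3 + x^2*y*z^2 + x*y^2*z - 5*x^2*y - y^3 - y*z^2 + x*z + 3*y
tr(a^-3 b^-2 a b a^-1) = tr(b^-2 a b a^-3) tr(a) - tr(b^-2 a b a^-2) = -x^4*y^2*z + x^5*y + x^3*y^3 + x^3*y*z^2 + 2*x^2*y^2*z - 6*x^3*y - 2*x*y^3 - 2*x*y*z^2 + x^2*z + 7*x*y - z
and tr(b^-1 a b a^-5 b^-1) = tr(a^-3 b^-2 a b a^-1) tr(a) - tr(a^-3 b^-2 a b) = -x^5*y^2*z + x^6*y + x^4*y^3 + x^4*y*z^2 + 3*x^3*y^2*z - 7*x^4*y - 3*x^2*y^3 - 3*x^2*y*z^2 + x^3*z - x*y^2*z + 12*x^2*y + y^3 + y*z^2 - 2*x*z - 3*y
next, tr(a^-1 b^-1 a b a^-1) = tr(a^-1 b^-1 a b) tr(a) - tr(a^-1 b^-1 a b a) = -x^2*y*z + x^3 + x*y^2 + x*z^2 - 3*x
and tr(a^-1 b^-1 a b a^-2) = tr(a^-1 b^-1 a b a^-1) tr(a) - tr(a^-1 b^-1 a b) = -x^3*y*z + x^4 + x^2*y^2 + x^2*z^2 + x*y*z - 4*x^2 - y^2 - z^2 + 2
tr(a^-2 b^-1 a b a^-2) = tr(a^-1 b^-1 a b a^-2) tr(a) - tr(a^-1 b^-1 a b a^-1) = -x^4*y*z + x^5 + x^3*y^2 + x^3*z^2 + 2*x^2*y*z - 5*x^3 - 2*x*y^2 - 2*x*z^2 + 5*x
and tr(b^-1 a b a^-5) = tr(a^-2 b^-1 a b a^-2) tr(a) - tr(a^-2 b^-1 a b a^-1) = -x^5*y*z + x^6 + x^4*y^2 + x^4*z^2 + 3*x^3*y*z - 6*x^4 - 3*x^2*y^2 - 3*x^2*z^2 - x*y*z + 9*x^2 + y^2 + z^2 - 2
and tr(a^-5 b^-3 a b) = tr(b^-1 a b a^-5 b^-1) tr(b) - tr(b^-1 a b a^-5) = -x^5*y^3*z + x^6*y^2 + x^4*y^4 + x^4*y^2*z^2 + x^5*y*z + 3*x^3*y^3*z - x^6 - 8*x^4*y^2 - x^4*z^2 - 3*x^2*y^4 - 3*x^2*y^2*z^2 - 2*x^3*y*z - x*y^3*z + 6*x^4 + 15*x^2*y^2 + 3*x^2*z^2 + y^4 + y^2*z^2 - x*y*z - 9*x^2 - 4*y^2 - z^2 + 2
and tr(b^-2 a b^-1 a^-5 b^-1) = tr(a^-5 b^-3 a) tr(b) - tr(a^-5 b^-3 a b) = x^5*y^3*z - x^6*y^2 - x^4*y^4 - x^4*y^2*z^2 - x^5*y*z - 2*x^3*y^3*z + x^6 + 7*x^4*y^2 + x^4*z^2 + 2*x^2*y^4 + 3*x^2*y^2*z^2 + x^3*y*z - x*y^3*z - 6*x^4 - 10*x^2*y^2 - 3*x^2*z^2 - y^2*z^2 + 3*x*y*z + 9*x^2 + y^2 + z^2 - 2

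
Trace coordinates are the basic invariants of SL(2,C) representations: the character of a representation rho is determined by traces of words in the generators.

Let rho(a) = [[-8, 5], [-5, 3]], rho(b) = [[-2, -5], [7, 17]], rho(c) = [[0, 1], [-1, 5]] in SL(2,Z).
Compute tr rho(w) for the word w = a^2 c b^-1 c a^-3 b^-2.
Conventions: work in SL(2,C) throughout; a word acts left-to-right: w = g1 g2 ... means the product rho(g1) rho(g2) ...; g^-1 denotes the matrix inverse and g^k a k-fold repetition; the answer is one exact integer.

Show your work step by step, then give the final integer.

rho(a) = [[-8, 5], [-5, 3]]
... * rho(a) = [[-8, 5], [-5, 3]]  ->  [[39, -25], [25, -16]]
... * rho(c) = [[0, 1], [-1, 5]]  ->  [[25, -86], [16, -55]]
... * rho(b^-1) = [[17, 5], [-7, -2]]  ->  [[1027, 297], [657, 190]]
... * rho(c) = [[0, 1], [-1, 5]]  ->  [[-297, 2512], [-190, 1607]]
... * rho(a^-1) = [[3, -5], [5, -8]]  ->  [[11669, -18611], [7465, -11906]]
... * rho(a^-1) = [[3, -5], [5, -8]]  ->  [[-58048, 90543], [-37135, 57923]]
... * rho(a^-1) = [[3, -5], [5, -8]]  ->  [[278571, -434104], [178210, -277709]]
... * rho(b^-1) = [[17, 5], [-7, -2]]  ->  [[7774435, 2261063], [4973533, 1446468]]
... * rho(b^-1) = [[17, 5], [-7, -2]]  ->  [[116337954, 34350049], [74424785, 21974729]]
tr = 116337954 + 21974729 = 138312683

138312683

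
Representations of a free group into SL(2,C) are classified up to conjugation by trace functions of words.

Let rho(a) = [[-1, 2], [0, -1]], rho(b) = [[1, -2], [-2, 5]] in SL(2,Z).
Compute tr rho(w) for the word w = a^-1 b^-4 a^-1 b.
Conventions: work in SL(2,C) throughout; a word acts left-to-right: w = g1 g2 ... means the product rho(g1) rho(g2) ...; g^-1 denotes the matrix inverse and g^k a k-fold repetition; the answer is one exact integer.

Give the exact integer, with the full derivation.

-2786

rho(a^-1) = [[-1, -2], [0, -1]]
... * rho(b^-1) = [[5, 2], [2, 1]]  ->  [[-9, -4], [-2, -1]]
... * rho(b^-1) = [[5, 2], [2, 1]]  ->  [[-53, -22], [-12, -5]]
... * rho(b^-1) = [[5, 2], [2, 1]]  ->  [[-309, -128], [-70, -29]]
... * rho(b^-1) = [[5, 2], [2, 1]]  ->  [[-1801, -746], [-408, -169]]
... * rho(a^-1) = [[-1, -2], [0, -1]]  ->  [[1801, 4348], [408, 985]]
... * rho(b) = [[1, -2], [-2, 5]]  ->  [[-6895, 18138], [-1562, 4109]]
tr = -6895 + 4109 = -2786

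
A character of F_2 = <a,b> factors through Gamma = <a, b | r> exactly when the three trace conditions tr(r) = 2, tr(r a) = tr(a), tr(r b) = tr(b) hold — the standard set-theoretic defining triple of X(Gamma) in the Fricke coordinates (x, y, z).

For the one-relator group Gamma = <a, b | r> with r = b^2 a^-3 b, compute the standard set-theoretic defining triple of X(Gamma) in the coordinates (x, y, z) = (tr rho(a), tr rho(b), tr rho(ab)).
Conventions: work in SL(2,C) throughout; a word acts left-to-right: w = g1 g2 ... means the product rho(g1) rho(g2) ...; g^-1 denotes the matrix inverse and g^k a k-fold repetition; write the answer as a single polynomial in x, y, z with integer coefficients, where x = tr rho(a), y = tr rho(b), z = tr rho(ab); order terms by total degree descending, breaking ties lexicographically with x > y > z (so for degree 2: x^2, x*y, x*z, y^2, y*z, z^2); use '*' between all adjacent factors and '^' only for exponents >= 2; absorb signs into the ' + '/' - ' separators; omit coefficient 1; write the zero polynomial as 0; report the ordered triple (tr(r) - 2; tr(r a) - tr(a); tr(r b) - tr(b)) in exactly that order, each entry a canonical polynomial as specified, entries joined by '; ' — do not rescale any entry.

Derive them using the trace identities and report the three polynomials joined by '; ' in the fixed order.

x^3*y^3 - x^2*y^2*z - 2*x^3*y - 2*x*y^3 + x^2*z + y^2*z + 5*x*y - z - 2; x^3*y^2*z - x^4*y - x^2*y*z^2 - 2*x*y^2*z + 3*x^2*y + y*z^2 + x*z - x - y; x^3*y^4 - x^2*y^3*z - 3*x^3*y^2 - 2*x*y^4 + 2*x^2*y*z + y^3*z + x^3 + 7*x*y^2 - 2*y*z - 3*x - y

tr(b^2) = tr(b) * tr(b) - tr(1)   [square of b] = y^2 - 2
tr(b^3) = tr(b) * tr(b^2) - tr(b)   [square of b] = y^3 - 3*y
so tr(b a b) = tr(b) * tr(a b) - tr(a)   [square of b] = y*z - x
so tr(b^3 a) = tr(b) * tr(b a b) - tr(b a)   [square of b] = y^2*z - x*y - z
so tr(a^-1 b^3) = tr(b^3) * tr(a) - tr(b^3 a)   [inverse elimination on a] = x*y^3 - y^2*z - 2*x*y + z
so tr(a^-1 b^3 a^-1) = tr(a^-1 b^3) * tr(a) - tr(a^-1 b^3 a)   [inverse elimination on a] = x^2*y^3 - x*y^2*z - 2*x^2*y - y^3 + x*z + 3*y
tr(b^2 a^-3 b) = tr(a^-1 b^3 a^-1) * tr(a) - tr(a^-1 b^3)   [inverse elimination on a] = x^3*y^3 - x^2*y^2*z - 2*x^3*y - 2*x*y^3 + x^2*z + y^2*z + 5*x*y - z
reduce: tr(a b a b) = tr(a b) * tr(a b) - tr(1) = z^2 - 2
reduce: tr(a b a) = tr(a) * tr(b a) - tr(b) = x*z - y
tr(b a b^2 a) = tr(b) * tr(a b a b) - tr(a b a) = y*z^2 - x*z - y
so tr(b a b^2 a^-1) = tr(b a b^2) * tr(a) - tr(b a b^2 a) = x*y^2*z - x^2*y - y*z^2 + y
tr(b a b^2 a^-2) = tr(b a b^2 a^-1) * tr(a) - tr(b a b^2) = x^2*y^2*z - x^3*y - x*y*z^2 - y^2*z + 2*x*y + z
tr(b^2 a^-3 b a) = tr(b a b^2 a^-2) * tr(a) - tr(b a b^2 a^-1) = x^3*y^2*z - x^4*y - x^2*y*z^2 - 2*x*y^2*z + 3*x^2*y + y*z^2 + x*z - y
so tr(b^4) = tr(b) * tr(b^3) - tr(b^2)  (reduce the b square) = y^4 - 4*y^2 + 2
tr(b^4 a) = tr(b) * tr(a b^3) - tr(a b^2)  (reduce the b square) = y^3*z - x*y^2 - 2*y*z + x
so tr(a^-1 b^4) = tr(b^4) * tr(a) - tr(b^4 a)  (eliminate a^-1) = x*y^4 - y^3*z - 3*x*y^2 + 2*y*z + x
reduce: tr(b^4 a^-2) = tr(a^-1 b^4) * tr(a) - tr(a^-1 b^4 a)  (eliminate a^-1) = x^2*y^4 - x*y^3*z - 3*x^2*y^2 - y^4 + 2*x*y*z + x^2 + 4*y^2 - 2
tr(b^2 a^-3 b^2) = tr(b^4 a^-2) * tr(a) - tr(b^4 a^-1)  (eliminate a^-1) = x^3*y^4 - x^2*y^3*z - 3*x^3*y^2 - 2*x*y^4 + 2*x^2*y*z + y^3*z + x^3 + 7*x*y^2 - 2*y*z - 3*x
assemble the triple (tr(r) - 2; tr(r a) - x; tr(r b) - y)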